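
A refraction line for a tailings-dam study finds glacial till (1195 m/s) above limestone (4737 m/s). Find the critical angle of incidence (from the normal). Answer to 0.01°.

Critical incidence: sin θ_c = V₁/V₂ = 1195/4737 = 0.2523.
θ_c = arcsin 0.2523 = 14.61°.

14.61°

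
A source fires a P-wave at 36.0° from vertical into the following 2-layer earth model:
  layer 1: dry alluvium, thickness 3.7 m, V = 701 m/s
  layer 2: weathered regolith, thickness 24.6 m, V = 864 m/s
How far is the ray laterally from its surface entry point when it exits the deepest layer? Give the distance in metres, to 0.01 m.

Apply Snell's law at each interface; in layer i the horizontal offset is hᵢ·tan θᵢ.
Layer 1: θ = 36.00°; offset = 3.7·tan 36.00° = 2.6882 m.
Layer 2: sin θ = 864·sin 36.0°/701 = 0.7245, θ = 46.42°; offset = 24.6·tan 46.42° = 25.8542 m.
Summing the layer offsets gives 28.5424 m.

28.54 m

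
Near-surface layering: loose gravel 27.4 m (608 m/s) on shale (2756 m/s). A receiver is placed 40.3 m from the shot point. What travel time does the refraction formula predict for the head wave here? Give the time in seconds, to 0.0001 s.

0.1025 s

t = x/V₂ + 2h·√(V₂²−V₁²)/(V₁V₂).
√(V₂²−V₁²) = √(2756²−608²) = 2688.1 m/s; delay term = 2·27.4·2688.1/(608·2756) = 0.08791 s.
t = 40.3/2756 + 0.08791 = 0.10253 s.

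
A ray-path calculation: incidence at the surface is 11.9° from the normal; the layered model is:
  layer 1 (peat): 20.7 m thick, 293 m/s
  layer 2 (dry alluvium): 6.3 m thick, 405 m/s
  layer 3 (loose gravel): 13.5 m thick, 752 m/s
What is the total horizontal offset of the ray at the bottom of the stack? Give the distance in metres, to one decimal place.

Apply Snell's law at each interface; in layer i the horizontal offset is hᵢ·tan θᵢ.
Layer 1: θ = 11.90°; offset = 20.7·tan 11.90° = 4.362 m.
Layer 2: sin θ = 405·sin 11.9°/293 = 0.2850, θ = 16.56°; offset = 6.3·tan 16.56° = 1.873 m.
Layer 3: sin θ = 752·sin 11.9°/293 = 0.5292, θ = 31.95°; offset = 13.5·tan 31.95° = 8.421 m.
Summing the layer offsets gives 14.656 m.

14.7 m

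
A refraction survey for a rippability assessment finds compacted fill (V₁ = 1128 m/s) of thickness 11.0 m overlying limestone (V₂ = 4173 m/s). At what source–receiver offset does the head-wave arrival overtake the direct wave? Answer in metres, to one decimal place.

θ_c = arcsin(1128/4173) = 15.68°, so cos θ_c = 0.9628 and tᵢ = 2h cos θ_c/V₁ = 0.0188 s.
At crossover x/V₁ = x/V₂ + tᵢ ⇒ x = tᵢ/(1/V₁ − 1/V₂) = 0.01878/(8.8652e-04 − 2.3964e-04) = 29.03 m.

29.0 m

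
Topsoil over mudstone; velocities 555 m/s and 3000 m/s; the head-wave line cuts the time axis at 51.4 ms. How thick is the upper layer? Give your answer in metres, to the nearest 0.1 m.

14.5 m

θ_c = arcsin(555/3000) = 10.66°; cos θ_c = 0.9827.
tᵢ = 2h cos θ_c/V₁ ⇒ h = tᵢ·V₁/(2 cos θ_c) = 0.0514·555/(2·0.9827) = 14.51 m.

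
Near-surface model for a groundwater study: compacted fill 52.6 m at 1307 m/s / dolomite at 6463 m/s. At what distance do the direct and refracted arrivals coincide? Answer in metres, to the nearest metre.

129 m

x_cross = 2h·√((V₂+V₁)/(V₂−V₁)).
(V₂+V₁)/(V₂−V₁) = (6463+1307)/(6463−1307) = 1.5070; √ = 1.2276.
x_cross = 2·52.6·1.2276 = 129.14 m.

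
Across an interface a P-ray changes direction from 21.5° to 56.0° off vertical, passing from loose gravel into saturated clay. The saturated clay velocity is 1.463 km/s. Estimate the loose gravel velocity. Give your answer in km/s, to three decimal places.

0.647 km/s

sin 21.5° = 0.3665; sin 56.0° = 0.8290.
V₁ = V₂·(sin θ₁/sin θ₂) = 1.463·(0.3665/0.8290) = 0.647 km/s.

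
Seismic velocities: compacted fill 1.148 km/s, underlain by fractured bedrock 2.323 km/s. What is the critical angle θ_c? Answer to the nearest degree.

30°

At critical incidence the refracted ray runs along the interface (θ₂ = 90°), so sin θ_c = V₁/V₂.
θ_c = arcsin(1.148/2.323) = arcsin 0.4942 = 29.62°.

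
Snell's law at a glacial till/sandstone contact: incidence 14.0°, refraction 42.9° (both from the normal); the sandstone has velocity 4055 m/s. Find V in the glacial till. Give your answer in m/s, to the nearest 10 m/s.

Snell's law: sin 14.0°/V₁ = sin 42.9°/V₂.
V₁ = V₂·sin 14.0°/sin 42.9° = 4055 × 0.3554 = 1441.11 m/s.

1440 m/s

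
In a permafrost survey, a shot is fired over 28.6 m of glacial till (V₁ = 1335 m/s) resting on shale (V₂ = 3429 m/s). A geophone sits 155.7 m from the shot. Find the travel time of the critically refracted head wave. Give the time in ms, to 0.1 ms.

84.9 ms

t = x/V₂ + 2h·√(V₂²−V₁²)/(V₁V₂).
√(V₂²−V₁²) = √(3429²−1335²) = 3158.5 m/s; delay term = 2·28.6·3158.5/(1335·3429) = 0.03947 s.
t = 155.7/3429 + 0.03947 = 0.08487 s.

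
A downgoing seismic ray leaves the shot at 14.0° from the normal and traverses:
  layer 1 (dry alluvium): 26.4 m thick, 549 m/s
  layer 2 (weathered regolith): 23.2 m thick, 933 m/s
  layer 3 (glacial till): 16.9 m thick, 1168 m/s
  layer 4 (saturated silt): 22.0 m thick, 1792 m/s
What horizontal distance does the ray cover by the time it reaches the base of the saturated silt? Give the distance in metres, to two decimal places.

Apply Snell's law at each interface; in layer i the horizontal offset is hᵢ·tan θᵢ.
Layer 1: θ = 14.00°; offset = 26.4·tan 14.00° = 6.5823 m.
Layer 2: sin θ = 933·sin 14.0°/549 = 0.4111, θ = 24.28°; offset = 23.2·tan 24.28° = 10.4636 m.
Layer 3: sin θ = 1168·sin 14.0°/549 = 0.5147, θ = 30.98°; offset = 16.9·tan 30.98° = 10.1452 m.
Layer 4: sin θ = 1792·sin 14.0°/549 = 0.7897, θ = 52.15°; offset = 22.0·tan 52.15° = 28.3151 m.
Σ offsets = 55.5062 m.

55.51 m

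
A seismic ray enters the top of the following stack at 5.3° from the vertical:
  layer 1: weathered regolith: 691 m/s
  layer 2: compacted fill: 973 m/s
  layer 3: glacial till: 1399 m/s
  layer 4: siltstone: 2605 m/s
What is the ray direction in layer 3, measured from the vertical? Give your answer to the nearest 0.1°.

10.8°

Ray parameter p = sin 5.3° / 691 = 1.3368e-04 s/m.
sin θ_3 = p·V_3 = 1.3368e-04 × 1399 = 0.1870.
θ_3 = arcsin 0.1870 = 10.78°.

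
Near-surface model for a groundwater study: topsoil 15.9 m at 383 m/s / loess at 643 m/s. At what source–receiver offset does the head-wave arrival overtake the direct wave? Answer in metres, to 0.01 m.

63.17 m

x_cross = 2h·√((V₂+V₁)/(V₂−V₁)).
(V₂+V₁)/(V₂−V₁) = (643+383)/(643−383) = 3.9462; √ = 1.9865.
x_cross = 2·15.9·1.9865 = 63.17 m.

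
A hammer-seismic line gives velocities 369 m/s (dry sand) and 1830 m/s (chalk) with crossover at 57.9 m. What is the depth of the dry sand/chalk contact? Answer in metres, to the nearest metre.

h = (x_cross/2)·√((V₂−V₁)/(V₂+V₁)).
(V₂−V₁)/(V₂+V₁) = (1830−369)/(1830+369) = 0.6644; √ = 0.8151.
h = (57.9/2)·0.8151 = 23.60 m.

24 m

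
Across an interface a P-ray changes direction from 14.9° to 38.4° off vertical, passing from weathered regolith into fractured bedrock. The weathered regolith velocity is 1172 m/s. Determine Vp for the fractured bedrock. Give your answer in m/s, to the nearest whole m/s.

sin 14.9° = 0.2571; sin 38.4° = 0.6211.
V₂ = V₁·(sin θ₂/sin θ₁) = 1172·(0.6211/0.2571) = 2831.16 m/s.

2831 m/s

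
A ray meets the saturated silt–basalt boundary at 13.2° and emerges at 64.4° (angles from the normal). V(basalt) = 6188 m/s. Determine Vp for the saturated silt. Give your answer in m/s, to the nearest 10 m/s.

1570 m/s

sin 13.2° = 0.2284; sin 64.4° = 0.9018.
V₁ = V₂·(sin θ₁/sin θ₂) = 6188·(0.2284/0.9018) = 1566.85 m/s.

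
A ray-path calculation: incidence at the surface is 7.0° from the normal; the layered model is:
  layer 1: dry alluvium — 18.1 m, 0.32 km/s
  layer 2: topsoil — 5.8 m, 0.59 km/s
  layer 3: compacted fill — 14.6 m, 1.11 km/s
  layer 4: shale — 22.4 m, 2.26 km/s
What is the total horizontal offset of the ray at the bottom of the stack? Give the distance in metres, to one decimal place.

Apply Snell's law at each interface; in layer i the horizontal offset is hᵢ·tan θᵢ.
Layer 1: θ = 7.00°; offset = 18.1·tan 7.00° = 2.222 m.
Layer 2: sin θ = 0.59·sin 7.0°/0.32 = 0.2247, θ = 12.99°; offset = 5.8·tan 12.99° = 1.337 m.
Layer 3: sin θ = 1.11·sin 7.0°/0.32 = 0.4227, θ = 25.01°; offset = 14.6·tan 25.01° = 6.810 m.
Layer 4: sin θ = 2.26·sin 7.0°/0.32 = 0.8607, θ = 59.40°; offset = 22.4·tan 59.40° = 37.870 m.
Σ offsets = 48.240 m.

48.2 m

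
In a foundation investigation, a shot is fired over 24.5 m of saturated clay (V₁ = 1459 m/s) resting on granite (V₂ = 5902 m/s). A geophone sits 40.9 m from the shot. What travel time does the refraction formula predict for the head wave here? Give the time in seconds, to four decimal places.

t = x/V₂ + 2h·√(V₂²−V₁²)/(V₁V₂).
√(V₂²−V₁²) = √(5902²−1459²) = 5718.8 m/s; delay term = 2·24.5·5718.8/(1459·5902) = 0.03254 s.
t = 40.9/5902 + 0.03254 = 0.03947 s.

0.0395 s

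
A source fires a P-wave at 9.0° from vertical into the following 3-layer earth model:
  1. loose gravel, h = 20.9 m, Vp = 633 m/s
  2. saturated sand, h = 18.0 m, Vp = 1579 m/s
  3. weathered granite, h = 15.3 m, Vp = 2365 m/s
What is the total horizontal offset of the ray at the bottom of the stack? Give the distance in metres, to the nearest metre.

p = sin θ₁/V₁ = sin 9.0°/633 = 2.4713e-04 s/m is conserved through the stack.
Layer 1: θ = 9.00°; offset = 20.9·tan 9.00° = 3.310 m.
Layer 2: sin θ = p·1579 = 0.3902 → θ = 22.97°; offset = 18.0·tan 22.97° = 7.629 m.
Layer 3: sin θ = p·2365 = 0.5845 → θ = 35.77°; offset = 15.3·tan 35.77° = 11.021 m.
Σ offsets = 21.960 m.

22 m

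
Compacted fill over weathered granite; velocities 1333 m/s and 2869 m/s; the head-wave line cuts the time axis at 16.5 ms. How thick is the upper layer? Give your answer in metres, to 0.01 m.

θ_c = arcsin(1333/2869) = 27.69°; cos θ_c = 0.8855.
tᵢ = 2h cos θ_c/V₁ ⇒ h = tᵢ·V₁/(2 cos θ_c) = 0.0165·1333/(2·0.8855) = 12.42 m.

12.42 m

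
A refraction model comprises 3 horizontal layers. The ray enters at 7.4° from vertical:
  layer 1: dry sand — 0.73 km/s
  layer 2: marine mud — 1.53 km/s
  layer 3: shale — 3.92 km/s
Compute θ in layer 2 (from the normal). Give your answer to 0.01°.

Snell's law across each interface conserves sin θ / V, so sin θ_2 = V_2·sin θ₁/V₁.
sin θ_2 = 1.53 × sin 7.4° / 0.73 = 0.2699.
θ_2 = arcsin 0.2699 = 15.66°.

15.66°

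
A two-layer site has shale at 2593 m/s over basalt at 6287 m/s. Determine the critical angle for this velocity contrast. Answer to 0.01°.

24.36°

Critical incidence: sin θ_c = V₁/V₂ = 2593/6287 = 0.4124.
θ_c = arcsin 0.4124 = 24.36°.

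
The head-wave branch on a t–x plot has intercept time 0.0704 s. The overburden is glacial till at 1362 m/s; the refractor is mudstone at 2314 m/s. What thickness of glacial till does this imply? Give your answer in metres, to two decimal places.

θ_c = arcsin(1362/2314) = 36.06°; cos θ_c = 0.8084.
tᵢ = 2h cos θ_c/V₁ ⇒ h = tᵢ·V₁/(2 cos θ_c) = 0.0704·1362/(2·0.8084) = 59.30 m.

59.30 m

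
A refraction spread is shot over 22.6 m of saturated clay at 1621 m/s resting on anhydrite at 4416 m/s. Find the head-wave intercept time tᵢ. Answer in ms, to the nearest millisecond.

26 ms

tᵢ = 2h·√(V₂²−V₁²)/(V₁V₂).
√(V₂²−V₁²) = √(4416²−1621²) = 4107.7 m/s.
tᵢ = 2·22.6·4107.7/(1621·4416) = 0.02594 s.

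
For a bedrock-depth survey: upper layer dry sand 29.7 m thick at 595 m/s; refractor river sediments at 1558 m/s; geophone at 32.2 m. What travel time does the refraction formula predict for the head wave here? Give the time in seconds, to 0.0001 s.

0.1129 s

θ_c = arcsin(V₁/V₂) = arcsin(595/1558) = 22.45°, cos θ_c = 0.9242.
Intercept time tᵢ = 2h cos θ_c / V₁ = 2·29.7·0.9242/595 = 0.09227 s.
t = x/V₂ + tᵢ = 32.2/1558 + 0.09227 = 0.11293 s.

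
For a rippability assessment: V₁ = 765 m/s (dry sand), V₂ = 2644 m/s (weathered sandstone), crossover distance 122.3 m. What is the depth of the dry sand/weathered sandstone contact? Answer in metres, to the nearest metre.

45 m

x_cross = 2h·√((V₂+V₁)/(V₂−V₁)) → h = x_cross / (2·√((V₂+V₁)/(V₂−V₁))).
√((V₂+V₁)/(V₂−V₁)) = √((2644+765)/(2644−765)) = 1.3469.
h = 122.3 / (2·1.3469) = 45.40 m.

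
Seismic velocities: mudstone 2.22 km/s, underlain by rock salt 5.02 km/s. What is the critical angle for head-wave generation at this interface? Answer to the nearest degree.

26°

Critical incidence: sin θ_c = V₁/V₂ = 2.22/5.02 = 0.4422.
θ_c = arcsin 0.4422 = 26.25°.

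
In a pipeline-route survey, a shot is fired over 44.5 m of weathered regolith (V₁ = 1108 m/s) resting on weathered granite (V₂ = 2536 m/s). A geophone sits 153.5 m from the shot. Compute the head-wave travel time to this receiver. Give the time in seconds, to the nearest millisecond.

t = x/V₂ + 2h·√(V₂²−V₁²)/(V₁V₂).
√(V₂²−V₁²) = √(2536²−1108²) = 2281.1 m/s; delay term = 2·44.5·2281.1/(1108·2536) = 0.07225 s.
t = 153.5/2536 + 0.07225 = 0.13278 s.

0.133 s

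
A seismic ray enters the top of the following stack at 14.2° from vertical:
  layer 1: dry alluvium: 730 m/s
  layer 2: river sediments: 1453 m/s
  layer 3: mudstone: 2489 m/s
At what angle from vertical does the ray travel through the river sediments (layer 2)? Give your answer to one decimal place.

Ray parameter p = sin 14.2° / 730 = 3.3604e-04 s/m.
sin θ_2 = p·V_2 = 3.3604e-04 × 1453 = 0.4883.
θ_2 = arcsin 0.4883 = 29.23°.

29.2°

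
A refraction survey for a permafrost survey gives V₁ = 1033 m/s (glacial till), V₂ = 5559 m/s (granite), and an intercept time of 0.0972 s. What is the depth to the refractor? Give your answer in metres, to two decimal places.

51.09 m

θ_c = arcsin(1033/5559) = 10.71°; cos θ_c = 0.9826.
tᵢ = 2h cos θ_c/V₁ ⇒ h = tᵢ·V₁/(2 cos θ_c) = 0.0972·1033/(2·0.9826) = 51.09 m.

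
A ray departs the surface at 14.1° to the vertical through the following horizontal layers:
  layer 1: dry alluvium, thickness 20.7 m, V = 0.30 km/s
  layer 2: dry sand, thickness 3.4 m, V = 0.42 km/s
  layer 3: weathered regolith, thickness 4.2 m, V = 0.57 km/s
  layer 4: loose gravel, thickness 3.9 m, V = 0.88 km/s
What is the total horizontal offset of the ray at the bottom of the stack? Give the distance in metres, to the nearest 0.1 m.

Ray parameter p = sin 14.1° / 0.30 km/s = 8.1205e-01 s/km.
Layer 1: θ = 14.10°; offset = 20.7·tan 14.10° = 5.199 m.
Layer 2: sin θ = p·0.42 = 0.3411 → θ = 19.94°; offset = 3.4·tan 19.94° = 1.234 m.
Layer 3: sin θ = p·0.57 = 0.4629 → θ = 27.57°; offset = 4.2·tan 27.57° = 2.193 m.
Layer 4: sin θ = p·0.88 = 0.7146 → θ = 45.61°; offset = 3.9·tan 45.61° = 3.984 m.
Σ offsets = 12.610 m.

12.6 m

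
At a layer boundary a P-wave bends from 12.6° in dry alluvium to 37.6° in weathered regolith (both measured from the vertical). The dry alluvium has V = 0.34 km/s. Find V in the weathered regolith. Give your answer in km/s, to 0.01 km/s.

0.95 km/s

sin 12.6° = 0.2181; sin 37.6° = 0.6101.
V₂ = V₁·(sin θ₂/sin θ₁) = 0.34·(0.6101/0.2181) = 0.95 km/s.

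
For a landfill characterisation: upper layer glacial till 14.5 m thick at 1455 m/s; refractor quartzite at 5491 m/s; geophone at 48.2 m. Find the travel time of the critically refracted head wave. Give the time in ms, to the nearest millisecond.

θ_c = arcsin(V₁/V₂) = arcsin(1455/5491) = 15.37°, cos θ_c = 0.9643.
Intercept time tᵢ = 2h cos θ_c / V₁ = 2·14.5·0.9643/1455 = 0.01922 s.
t = x/V₂ + tᵢ = 48.2/5491 + 0.01922 = 0.02800 s.

28 ms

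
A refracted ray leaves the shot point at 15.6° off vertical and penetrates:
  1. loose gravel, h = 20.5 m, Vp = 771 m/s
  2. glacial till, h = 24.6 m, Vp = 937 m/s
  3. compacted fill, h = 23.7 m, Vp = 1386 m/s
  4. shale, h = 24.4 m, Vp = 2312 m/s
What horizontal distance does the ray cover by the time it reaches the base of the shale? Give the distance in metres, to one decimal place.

Ray parameter p = sin 15.6° / 771 m/s = 3.4879e-04 s/m.
Layer 1: θ = 15.60°; offset = 20.5·tan 15.60° = 5.724 m.
Layer 2: sin θ = p·937 = 0.3268 → θ = 19.08°; offset = 24.6·tan 19.08° = 8.507 m.
Layer 3: sin θ = p·1386 = 0.4834 → θ = 28.91°; offset = 23.7·tan 28.91° = 13.088 m.
Layer 4: sin θ = p·2312 = 0.8064 → θ = 53.75°; offset = 24.4·tan 53.75° = 33.273 m.
Summing the layer offsets gives 60.592 m.

60.6 m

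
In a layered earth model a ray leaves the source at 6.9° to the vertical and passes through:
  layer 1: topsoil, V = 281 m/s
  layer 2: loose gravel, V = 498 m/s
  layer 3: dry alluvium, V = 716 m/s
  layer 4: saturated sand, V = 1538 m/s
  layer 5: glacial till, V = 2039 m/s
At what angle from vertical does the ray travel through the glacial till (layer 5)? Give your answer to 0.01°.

60.66°

Snell's law across each interface conserves sin θ / V, so sin θ_5 = V_5·sin θ₁/V₁.
sin θ_5 = 2039 × sin 6.9° / 281 = 0.8717.
θ_5 = arcsin 0.8717 = 60.66°.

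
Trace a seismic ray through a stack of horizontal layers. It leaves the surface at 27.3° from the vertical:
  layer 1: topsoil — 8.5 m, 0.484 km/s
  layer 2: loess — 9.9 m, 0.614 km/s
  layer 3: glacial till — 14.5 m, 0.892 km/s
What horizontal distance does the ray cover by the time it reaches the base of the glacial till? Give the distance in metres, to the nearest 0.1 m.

34.4 m

Apply Snell's law at each interface; in layer i the horizontal offset is hᵢ·tan θᵢ.
Layer 1: θ = 27.30°; offset = 8.5·tan 27.30° = 4.387 m.
Layer 2: sin θ = 0.614·sin 27.3°/0.484 = 0.5818, θ = 35.58°; offset = 9.9·tan 35.58° = 7.083 m.
Layer 3: sin θ = 0.892·sin 27.3°/0.484 = 0.8453, θ = 57.70°; offset = 14.5·tan 57.70° = 22.938 m.
Total horizontal offset = 34.408 m.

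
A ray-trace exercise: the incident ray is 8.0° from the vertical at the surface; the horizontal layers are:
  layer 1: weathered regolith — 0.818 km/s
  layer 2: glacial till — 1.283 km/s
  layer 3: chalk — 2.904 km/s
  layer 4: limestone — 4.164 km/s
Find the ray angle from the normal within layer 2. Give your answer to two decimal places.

12.61°

Ray parameter p = sin 8.0° / 0.818 = 1.7014e-01 s/km.
sin θ_2 = p·V_2 = 1.7014e-01 × 1.283 = 0.2183.
θ_2 = 12.61° from the vertical.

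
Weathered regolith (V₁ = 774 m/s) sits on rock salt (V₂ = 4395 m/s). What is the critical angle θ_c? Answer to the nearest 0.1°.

10.1°

Critical incidence: sin θ_c = V₁/V₂ = 774/4395 = 0.1761.
θ_c = arcsin 0.1761 = 10.14°.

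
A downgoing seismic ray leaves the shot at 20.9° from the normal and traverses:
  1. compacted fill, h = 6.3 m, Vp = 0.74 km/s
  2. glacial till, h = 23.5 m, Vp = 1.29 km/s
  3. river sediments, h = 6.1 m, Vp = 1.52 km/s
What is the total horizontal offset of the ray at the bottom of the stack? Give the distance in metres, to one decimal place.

Apply Snell's law at each interface; in layer i the horizontal offset is hᵢ·tan θᵢ.
Layer 1: θ = 20.90°; offset = 6.3·tan 20.90° = 2.406 m.
Layer 2: sin θ = 1.29·sin 20.9°/0.74 = 0.6219, θ = 38.45°; offset = 23.5·tan 38.45° = 18.662 m.
Layer 3: sin θ = 1.52·sin 20.9°/0.74 = 0.7328, θ = 47.12°; offset = 6.1·tan 47.12° = 6.569 m.
Summing the layer offsets gives 27.636 m.

27.6 m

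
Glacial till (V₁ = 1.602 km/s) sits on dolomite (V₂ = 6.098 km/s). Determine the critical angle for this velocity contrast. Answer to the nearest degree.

15°

At critical incidence the refracted ray runs along the interface (θ₂ = 90°), so sin θ_c = V₁/V₂.
θ_c = arcsin(1.602/6.098) = arcsin 0.2627 = 15.23°.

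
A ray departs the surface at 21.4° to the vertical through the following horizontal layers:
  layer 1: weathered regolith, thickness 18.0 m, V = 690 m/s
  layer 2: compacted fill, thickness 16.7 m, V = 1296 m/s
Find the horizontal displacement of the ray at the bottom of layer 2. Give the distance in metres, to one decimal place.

p = sin θ₁/V₁ = sin 21.4°/690 = 5.2881e-04 s/m is conserved through the stack.
Layer 1: θ = 21.40°; offset = 18.0·tan 21.40° = 7.054 m.
Layer 2: sin θ = p·1296 = 0.6853 → θ = 43.26°; offset = 16.7·tan 43.26° = 15.716 m.
Σ offsets = 22.770 m.

22.8 m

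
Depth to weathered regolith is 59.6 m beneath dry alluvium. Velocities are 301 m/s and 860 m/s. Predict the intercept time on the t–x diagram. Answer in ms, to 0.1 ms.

371.0 ms

θ_c = arcsin(V₁/V₂) = arcsin(301/860) = 20.49°; cos θ_c = 0.9367.
tᵢ = 2h·cos θ_c / V₁ = 2·59.6·0.9367 / 301 = 0.37097 s.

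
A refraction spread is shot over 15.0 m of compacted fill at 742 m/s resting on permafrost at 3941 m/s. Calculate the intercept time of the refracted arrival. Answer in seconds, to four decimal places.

θ_c = arcsin(V₁/V₂) = arcsin(742/3941) = 10.85°; cos θ_c = 0.9821.
tᵢ = 2h·cos θ_c / V₁ = 2·15.0·0.9821 / 742 = 0.03971 s.

0.0397 s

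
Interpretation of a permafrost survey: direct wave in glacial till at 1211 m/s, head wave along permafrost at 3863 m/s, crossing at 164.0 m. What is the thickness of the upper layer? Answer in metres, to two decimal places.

59.28 m

x_cross = 2h·√((V₂+V₁)/(V₂−V₁)) → h = x_cross / (2·√((V₂+V₁)/(V₂−V₁))).
√((V₂+V₁)/(V₂−V₁)) = √((3863+1211)/(3863−1211)) = 1.3832.
h = 164.0 / (2·1.3832) = 59.28 m.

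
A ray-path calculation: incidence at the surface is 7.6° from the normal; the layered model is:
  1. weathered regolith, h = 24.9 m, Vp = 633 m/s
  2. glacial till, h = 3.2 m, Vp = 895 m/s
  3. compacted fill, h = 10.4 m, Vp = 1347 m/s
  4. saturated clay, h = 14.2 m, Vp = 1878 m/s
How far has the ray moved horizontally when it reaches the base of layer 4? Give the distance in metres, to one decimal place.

Apply Snell's law at each interface; in layer i the horizontal offset is hᵢ·tan θᵢ.
Layer 1: θ = 7.60°; offset = 24.9·tan 7.60° = 3.322 m.
Layer 2: sin θ = 895·sin 7.6°/633 = 0.1870, θ = 10.78°; offset = 3.2·tan 10.78° = 0.609 m.
Layer 3: sin θ = 1347·sin 7.6°/633 = 0.2814, θ = 16.35°; offset = 10.4·tan 16.35° = 3.050 m.
Layer 4: sin θ = 1878·sin 7.6°/633 = 0.3924, θ = 23.10°; offset = 14.2·tan 23.10° = 6.058 m.
Summing the layer offsets gives 13.039 m.

13.0 m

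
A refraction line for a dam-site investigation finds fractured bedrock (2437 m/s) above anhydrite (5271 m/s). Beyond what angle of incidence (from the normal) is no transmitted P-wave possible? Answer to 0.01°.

At critical incidence the refracted ray runs along the interface (θ₂ = 90°), so sin θ_c = V₁/V₂.
θ_c = arcsin(2437/5271) = arcsin 0.4623 = 27.54°.

27.54°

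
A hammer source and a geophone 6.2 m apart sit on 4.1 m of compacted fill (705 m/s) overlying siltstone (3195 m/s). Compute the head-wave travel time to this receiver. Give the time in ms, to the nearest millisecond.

θ_c = arcsin(V₁/V₂) = arcsin(705/3195) = 12.75°, cos θ_c = 0.9754.
Intercept time tᵢ = 2h cos θ_c / V₁ = 2·4.1·0.9754/705 = 0.01134 s.
t = x/V₂ + tᵢ = 6.2/3195 + 0.01134 = 0.01329 s.

13 ms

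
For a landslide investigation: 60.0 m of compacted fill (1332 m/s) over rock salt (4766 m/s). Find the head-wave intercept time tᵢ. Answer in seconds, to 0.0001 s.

0.0865 s

θ_c = arcsin(V₁/V₂) = arcsin(1332/4766) = 16.23°; cos θ_c = 0.9602.
tᵢ = 2h·cos θ_c / V₁ = 2·60.0·0.9602 / 1332 = 0.08650 s.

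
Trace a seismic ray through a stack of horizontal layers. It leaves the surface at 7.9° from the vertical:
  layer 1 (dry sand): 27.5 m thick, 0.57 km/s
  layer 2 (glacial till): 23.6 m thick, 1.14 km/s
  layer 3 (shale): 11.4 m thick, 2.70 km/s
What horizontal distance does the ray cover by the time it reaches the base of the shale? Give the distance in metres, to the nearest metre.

20 m

Apply Snell's law at each interface; in layer i the horizontal offset is hᵢ·tan θᵢ.
Layer 1: θ = 7.90°; offset = 27.5·tan 7.90° = 3.816 m.
Layer 2: sin θ = 1.14·sin 7.9°/0.57 = 0.2749, θ = 15.96°; offset = 23.6·tan 15.96° = 6.747 m.
Layer 3: sin θ = 2.70·sin 7.9°/0.57 = 0.6511, θ = 40.62°; offset = 11.4·tan 40.62° = 9.778 m.
Summing the layer offsets gives 20.342 m.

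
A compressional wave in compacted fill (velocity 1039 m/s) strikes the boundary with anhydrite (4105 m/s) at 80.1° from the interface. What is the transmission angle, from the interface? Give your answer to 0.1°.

47.2°

Convert to the normal: θ₁ = 90° − 80.1° = 9.9°.
Snell's law: sin θ₂ = (V₂/V₁)·sin θ₁ = (4105/1039)·sin 9.9° = 0.6793.
θ₂ = sin⁻¹(0.6793) = 42.79° (from vertical).
From the interface: 90° − 42.79° = 47.21°.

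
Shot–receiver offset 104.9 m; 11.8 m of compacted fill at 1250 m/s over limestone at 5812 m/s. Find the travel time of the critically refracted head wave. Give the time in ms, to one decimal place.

t = x/V₂ + 2h·√(V₂²−V₁²)/(V₁V₂).
√(V₂²−V₁²) = √(5812²−1250²) = 5676.0 m/s; delay term = 2·11.8·5676.0/(1250·5812) = 0.01844 s.
t = 104.9/5812 + 0.01844 = 0.03649 s.

36.5 ms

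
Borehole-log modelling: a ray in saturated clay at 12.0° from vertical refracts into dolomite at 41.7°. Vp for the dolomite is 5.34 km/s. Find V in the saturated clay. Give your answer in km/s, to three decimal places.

sin 12.0° = 0.2079; sin 41.7° = 0.6652.
V₁ = V₂·(sin θ₁/sin θ₂) = 5.34·(0.2079/0.6652) = 1.669 km/s.

1.669 km/s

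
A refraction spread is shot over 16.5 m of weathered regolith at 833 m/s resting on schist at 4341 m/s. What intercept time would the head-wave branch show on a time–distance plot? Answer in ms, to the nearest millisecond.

θ_c = arcsin(V₁/V₂) = arcsin(833/4341) = 11.06°; cos θ_c = 0.9814.
tᵢ = 2h·cos θ_c / V₁ = 2·16.5·0.9814 / 833 = 0.03888 s.

39 ms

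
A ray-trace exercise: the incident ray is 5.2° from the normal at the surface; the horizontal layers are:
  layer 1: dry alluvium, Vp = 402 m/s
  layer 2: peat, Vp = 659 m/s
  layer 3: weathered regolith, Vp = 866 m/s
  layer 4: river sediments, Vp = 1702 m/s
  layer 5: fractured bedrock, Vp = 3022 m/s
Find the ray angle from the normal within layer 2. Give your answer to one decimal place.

8.5°

Snell's law across each interface conserves sin θ / V, so sin θ_2 = V_2·sin θ₁/V₁.
sin θ_2 = 659 × sin 5.2° / 402 = 0.1486.
θ_2 = 8.54° from the vertical.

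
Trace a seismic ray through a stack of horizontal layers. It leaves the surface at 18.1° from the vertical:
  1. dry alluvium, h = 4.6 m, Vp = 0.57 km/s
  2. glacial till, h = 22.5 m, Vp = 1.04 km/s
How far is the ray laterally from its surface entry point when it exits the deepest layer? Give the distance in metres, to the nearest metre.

17 m

p = sin θ₁/V₁ = sin 18.1°/0.57 = 5.4505e-01 s/km is conserved through the stack.
Layer 1: θ = 18.10°; offset = 4.6·tan 18.10° = 1.504 m.
Layer 2: sin θ = p·1.04 = 0.5668 → θ = 34.53°; offset = 22.5·tan 34.53° = 15.482 m.
Σ offsets = 16.985 m.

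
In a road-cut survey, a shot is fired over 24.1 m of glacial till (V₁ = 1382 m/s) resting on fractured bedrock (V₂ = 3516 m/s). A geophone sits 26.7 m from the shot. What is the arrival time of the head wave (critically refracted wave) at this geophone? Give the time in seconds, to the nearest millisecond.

t = x/V₂ + 2h·√(V₂²−V₁²)/(V₁V₂).
√(V₂²−V₁²) = √(3516²−1382²) = 3233.0 m/s; delay term = 2·24.1·3233.0/(1382·3516) = 0.03207 s.
t = 26.7/3516 + 0.03207 = 0.03966 s.

0.040 s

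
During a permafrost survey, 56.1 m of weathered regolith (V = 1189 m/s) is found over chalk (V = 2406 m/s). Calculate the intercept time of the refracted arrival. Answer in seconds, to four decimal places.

θ_c = arcsin(V₁/V₂) = arcsin(1189/2406) = 29.62°; cos θ_c = 0.8694.
tᵢ = 2h·cos θ_c / V₁ = 2·56.1·0.8694 / 1189 = 0.08204 s.

0.0820 s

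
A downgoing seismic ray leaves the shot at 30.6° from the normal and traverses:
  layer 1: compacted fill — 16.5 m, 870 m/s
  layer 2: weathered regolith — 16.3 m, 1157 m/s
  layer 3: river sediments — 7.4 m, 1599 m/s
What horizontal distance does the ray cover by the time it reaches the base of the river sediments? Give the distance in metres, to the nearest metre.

44 m

p = sin θ₁/V₁ = sin 30.6°/870 = 5.8511e-04 s/m is conserved through the stack.
Layer 1: θ = 30.60°; offset = 16.5·tan 30.60° = 9.758 m.
Layer 2: sin θ = p·1157 = 0.6770 → θ = 42.61°; offset = 16.3·tan 42.61° = 14.992 m.
Layer 3: sin θ = p·1599 = 0.9356 → θ = 69.32°; offset = 7.4·tan 69.32° = 19.607 m.
Total horizontal offset = 44.357 m.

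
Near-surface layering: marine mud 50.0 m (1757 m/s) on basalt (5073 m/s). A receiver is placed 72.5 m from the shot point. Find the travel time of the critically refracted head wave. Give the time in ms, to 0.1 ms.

θ_c = arcsin(V₁/V₂) = arcsin(1757/5073) = 20.26°, cos θ_c = 0.9381.
Intercept time tᵢ = 2h cos θ_c / V₁ = 2·50.0·0.9381/1757 = 0.05339 s.
t = x/V₂ + tᵢ = 72.5/5073 + 0.05339 = 0.06768 s.

67.7 ms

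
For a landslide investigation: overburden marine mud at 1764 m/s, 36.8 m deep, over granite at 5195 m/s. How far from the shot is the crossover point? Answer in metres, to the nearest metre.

105 m

θ_c = arcsin(1764/5195) = 19.85°, so cos θ_c = 0.9406 and tᵢ = 2h cos θ_c/V₁ = 0.0392 s.
At crossover x/V₁ = x/V₂ + tᵢ ⇒ x = tᵢ/(1/V₁ − 1/V₂) = 0.03924/(5.6689e-04 − 1.9249e-04) = 104.82 m.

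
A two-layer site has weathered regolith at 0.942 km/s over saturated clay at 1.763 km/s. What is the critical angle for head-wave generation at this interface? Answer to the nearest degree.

Critical incidence: sin θ_c = V₁/V₂ = 0.942/1.763 = 0.5343.
θ_c = arcsin 0.5343 = 32.30°.

32°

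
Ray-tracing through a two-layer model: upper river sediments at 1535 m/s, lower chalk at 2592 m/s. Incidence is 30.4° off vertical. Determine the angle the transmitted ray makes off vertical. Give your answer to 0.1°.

Snell's law: sin θ₂ = (V₂/V₁)·sin θ₁ = (2592/1535)·sin 30.4° = 0.8545.
θ₂ = sin⁻¹(0.8545) = 58.70° (from vertical).

58.7°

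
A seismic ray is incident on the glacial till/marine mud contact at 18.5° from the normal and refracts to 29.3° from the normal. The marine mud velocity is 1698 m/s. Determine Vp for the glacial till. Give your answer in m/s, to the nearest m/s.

Snell's law: sin 18.5°/V₁ = sin 29.3°/V₂.
V₁ = V₂·sin 18.5°/sin 29.3° = 1698 × 0.6484 = 1100.95 m/s.

1101 m/s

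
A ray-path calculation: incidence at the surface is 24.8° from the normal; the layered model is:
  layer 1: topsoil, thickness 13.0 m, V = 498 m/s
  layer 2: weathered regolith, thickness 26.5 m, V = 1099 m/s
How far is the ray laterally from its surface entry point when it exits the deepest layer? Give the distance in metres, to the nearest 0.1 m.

Apply Snell's law at each interface; in layer i the horizontal offset is hᵢ·tan θᵢ.
Layer 1: θ = 24.80°; offset = 13.0·tan 24.80° = 6.007 m.
Layer 2: sin θ = 1099·sin 24.8°/498 = 0.9257, θ = 67.77°; offset = 26.5·tan 67.77° = 64.832 m.
Summing the layer offsets gives 70.839 m.

70.8 m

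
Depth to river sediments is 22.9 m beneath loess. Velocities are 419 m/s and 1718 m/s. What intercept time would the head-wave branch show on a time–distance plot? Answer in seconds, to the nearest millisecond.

0.106 s

tᵢ = 2h·√(V₂²−V₁²)/(V₁V₂).
√(V₂²−V₁²) = √(1718²−419²) = 1666.1 m/s.
tᵢ = 2·22.9·1666.1/(419·1718) = 0.10601 s.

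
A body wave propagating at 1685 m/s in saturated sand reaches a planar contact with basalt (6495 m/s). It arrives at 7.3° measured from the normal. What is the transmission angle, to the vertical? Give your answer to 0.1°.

29.3°

Snell's law: sin θ₂ = (V₂/V₁)·sin θ₁ = (6495/1685)·sin 7.3° = 0.4898.
θ₂ = sin⁻¹(0.4898) = 29.33° (from vertical).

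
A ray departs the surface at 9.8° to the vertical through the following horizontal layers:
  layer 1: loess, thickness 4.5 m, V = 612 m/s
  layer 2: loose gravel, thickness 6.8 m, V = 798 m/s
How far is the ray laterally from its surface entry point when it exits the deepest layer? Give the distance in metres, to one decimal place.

2.3 m

Ray parameter p = sin 9.8° / 612 m/s = 2.7812e-04 s/m.
Layer 1: θ = 9.80°; offset = 4.5·tan 9.80° = 0.777 m.
Layer 2: sin θ = p·798 = 0.2219 → θ = 12.82°; offset = 6.8·tan 12.82° = 1.548 m.
Σ offsets = 2.325 m.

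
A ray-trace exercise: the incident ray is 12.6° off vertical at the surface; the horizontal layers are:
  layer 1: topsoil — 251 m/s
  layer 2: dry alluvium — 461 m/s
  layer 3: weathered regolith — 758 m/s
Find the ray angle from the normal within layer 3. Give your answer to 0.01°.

Ray parameter p = sin 12.6° / 251 = 8.6910e-04 s/m.
sin θ_3 = p·V_3 = 8.6910e-04 × 758 = 0.6588.
θ_3 = arcsin 0.6588 = 41.21°.

41.21°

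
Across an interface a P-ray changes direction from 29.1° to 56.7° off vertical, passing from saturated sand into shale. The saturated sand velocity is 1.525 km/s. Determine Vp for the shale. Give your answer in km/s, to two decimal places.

Snell's law: sin 29.1°/V₁ = sin 56.7°/V₂.
V₂ = V₁·sin 56.7°/sin 29.1° = 1.525 × 1.7186 = 2.62 km/s.

2.62 km/s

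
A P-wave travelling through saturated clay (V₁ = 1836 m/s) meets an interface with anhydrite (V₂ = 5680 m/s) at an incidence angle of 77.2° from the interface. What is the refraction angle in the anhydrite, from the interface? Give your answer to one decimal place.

46.7°

Angle from the normal: 90° − 77.2° = 12.8°.
sin θ₁/V₁ = sin θ₂/V₂ ⇒ sin θ₂ = 5680·sin 12.8°/1836 = 5680·0.2215/1836 = 0.6854.
θ₂ = arcsin 0.6854 = 43.27° from the normal.
From the interface: 90° − 43.27° = 46.73°.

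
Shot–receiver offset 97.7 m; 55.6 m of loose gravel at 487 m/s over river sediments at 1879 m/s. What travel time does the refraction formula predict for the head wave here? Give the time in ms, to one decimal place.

θ_c = arcsin(V₁/V₂) = arcsin(487/1879) = 15.02°, cos θ_c = 0.9658.
Intercept time tᵢ = 2h cos θ_c / V₁ = 2·55.6·0.9658/487 = 0.22053 s.
t = x/V₂ + tᵢ = 97.7/1879 + 0.22053 = 0.27253 s.

272.5 ms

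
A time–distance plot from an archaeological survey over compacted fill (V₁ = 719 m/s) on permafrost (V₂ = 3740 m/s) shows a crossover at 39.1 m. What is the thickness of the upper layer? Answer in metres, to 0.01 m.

x_cross = 2h·√((V₂+V₁)/(V₂−V₁)) → h = x_cross / (2·√((V₂+V₁)/(V₂−V₁))).
√((V₂+V₁)/(V₂−V₁)) = √((3740+719)/(3740−719)) = 1.2149.
h = 39.1 / (2·1.2149) = 16.09 m.

16.09 m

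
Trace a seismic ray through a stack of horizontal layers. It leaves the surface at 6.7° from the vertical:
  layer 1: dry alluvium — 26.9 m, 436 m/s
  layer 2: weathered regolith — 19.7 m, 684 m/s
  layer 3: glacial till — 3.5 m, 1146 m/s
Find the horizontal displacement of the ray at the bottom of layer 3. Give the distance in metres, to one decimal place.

8.0 m

Apply Snell's law at each interface; in layer i the horizontal offset is hᵢ·tan θᵢ.
Layer 1: θ = 6.70°; offset = 26.9·tan 6.70° = 3.160 m.
Layer 2: sin θ = 684·sin 6.7°/436 = 0.1830, θ = 10.55°; offset = 19.7·tan 10.55° = 3.668 m.
Layer 3: sin θ = 1146·sin 6.7°/436 = 0.3067, θ = 17.86°; offset = 3.5·tan 17.86° = 1.128 m.
Σ offsets = 7.955 m.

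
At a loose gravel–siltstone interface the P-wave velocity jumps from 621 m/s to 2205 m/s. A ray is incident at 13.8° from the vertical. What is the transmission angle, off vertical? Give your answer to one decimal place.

57.9°

Snell's law: sin θ₂ = (V₂/V₁)·sin θ₁ = (2205/621)·sin 13.8° = 0.8470.
θ₂ = sin⁻¹(0.8470) = 57.88° (from vertical).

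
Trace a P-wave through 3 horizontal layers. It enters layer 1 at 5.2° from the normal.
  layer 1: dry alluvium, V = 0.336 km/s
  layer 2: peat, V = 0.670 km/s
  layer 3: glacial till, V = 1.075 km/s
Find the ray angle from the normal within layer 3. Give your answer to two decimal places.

16.86°

Ray parameter p = sin 5.2° / 0.336 = 2.6974e-01 s/km.
sin θ_3 = p·V_3 = 2.6974e-01 × 1.075 = 0.2900.
θ_3 = 16.86° from the vertical.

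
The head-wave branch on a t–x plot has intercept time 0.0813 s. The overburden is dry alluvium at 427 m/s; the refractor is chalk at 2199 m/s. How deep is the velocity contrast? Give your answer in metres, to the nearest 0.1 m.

17.7 m

θ_c = arcsin(427/2199) = 11.20°; cos θ_c = 0.9810.
tᵢ = 2h cos θ_c/V₁ ⇒ h = tᵢ·V₁/(2 cos θ_c) = 0.0813·427/(2·0.9810) = 17.69 m.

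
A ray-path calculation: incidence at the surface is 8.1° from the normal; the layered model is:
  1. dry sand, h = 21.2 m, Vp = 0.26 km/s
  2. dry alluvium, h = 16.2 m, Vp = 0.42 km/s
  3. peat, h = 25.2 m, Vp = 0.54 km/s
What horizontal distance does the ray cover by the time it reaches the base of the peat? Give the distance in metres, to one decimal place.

p = sin θ₁/V₁ = sin 8.1°/0.26 = 5.4193e-01 s/km is conserved through the stack.
Layer 1: θ = 8.10°; offset = 21.2·tan 8.10° = 3.017 m.
Layer 2: sin θ = p·0.42 = 0.2276 → θ = 13.16°; offset = 16.2·tan 13.16° = 3.787 m.
Layer 3: sin θ = p·0.54 = 0.2926 → θ = 17.02°; offset = 25.2·tan 17.02° = 7.712 m.
Σ offsets = 14.516 m.

14.5 m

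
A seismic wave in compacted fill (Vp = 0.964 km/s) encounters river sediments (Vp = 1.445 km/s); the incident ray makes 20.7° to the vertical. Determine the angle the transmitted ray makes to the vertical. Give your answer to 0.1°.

32.0°

Snell's law: sin θ₂ = (V₂/V₁)·sin θ₁ = (1.445/0.964)·sin 20.7° = 0.5298.
θ₂ = sin⁻¹(0.5298) = 32.00° (from vertical).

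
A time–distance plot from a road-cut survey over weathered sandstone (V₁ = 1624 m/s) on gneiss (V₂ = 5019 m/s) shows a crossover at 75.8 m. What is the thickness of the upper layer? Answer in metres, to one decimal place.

27.1 m

h = (x_cross/2)·√((V₂−V₁)/(V₂+V₁)).
(V₂−V₁)/(V₂+V₁) = (5019−1624)/(5019+1624) = 0.5111; √ = 0.7149.
h = (75.8/2)·0.7149 = 27.09 m.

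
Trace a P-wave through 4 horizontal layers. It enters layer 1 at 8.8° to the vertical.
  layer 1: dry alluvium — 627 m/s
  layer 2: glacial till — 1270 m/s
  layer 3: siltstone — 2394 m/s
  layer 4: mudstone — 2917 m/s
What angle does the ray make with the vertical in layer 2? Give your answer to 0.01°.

Ray parameter p = sin 8.8° / 627 = 2.4400e-04 s/m.
sin θ_2 = p·V_2 = 2.4400e-04 × 1270 = 0.3099.
θ_2 = 18.05° from the vertical.

18.05°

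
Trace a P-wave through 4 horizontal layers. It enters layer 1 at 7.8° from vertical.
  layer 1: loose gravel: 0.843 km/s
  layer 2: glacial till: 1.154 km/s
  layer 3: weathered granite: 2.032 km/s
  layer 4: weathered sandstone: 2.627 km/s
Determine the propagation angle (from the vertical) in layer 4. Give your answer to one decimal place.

Ray parameter p = sin 7.8° / 0.843 = 1.6099e-01 s/km.
sin θ_4 = p·V_4 = 1.6099e-01 × 2.627 = 0.4229.
θ_4 = arcsin 0.4229 = 25.02°.

25.0°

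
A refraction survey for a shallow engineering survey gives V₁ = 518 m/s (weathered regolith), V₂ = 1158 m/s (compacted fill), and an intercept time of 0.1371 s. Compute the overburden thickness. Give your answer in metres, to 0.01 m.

39.70 m

θ_c = arcsin(518/1158) = 26.57°; cos θ_c = 0.8944.
tᵢ = 2h cos θ_c/V₁ ⇒ h = tᵢ·V₁/(2 cos θ_c) = 0.1371·518/(2·0.8944) = 39.70 m.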